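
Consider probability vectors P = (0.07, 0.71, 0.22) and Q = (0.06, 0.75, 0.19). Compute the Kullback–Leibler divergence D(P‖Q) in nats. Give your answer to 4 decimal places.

0.0041 nats

D(P‖Q) = Σ p·ln(p/q).
  0.07·ln(0.07/0.06) = 0.01079
  0.71·ln(0.71/0.75) = -0.03891
  0.22·ln(0.22/0.19) = 0.03225
D(P‖Q) = 0.0041 nats.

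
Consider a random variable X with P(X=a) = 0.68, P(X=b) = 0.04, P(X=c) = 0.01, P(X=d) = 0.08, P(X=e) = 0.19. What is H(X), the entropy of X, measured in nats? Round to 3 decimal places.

H(X) = −Σ p·ln p.
  −(0.68)·ln(0.68) = 0.2623
  −(0.04)·ln(0.04) = 0.1288
  −(0.01)·ln(0.01) = 0.0461
  −(0.08)·ln(0.08) = 0.2021
  −(0.19)·ln(0.19) = 0.3155
Sum: 0.2623 + 0.1288 + 0.0461 + 0.2021 + 0.3155 = 0.955 nats.

0.955 nats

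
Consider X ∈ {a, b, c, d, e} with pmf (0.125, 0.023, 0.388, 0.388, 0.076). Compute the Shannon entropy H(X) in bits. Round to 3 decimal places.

1.843 bits

H(X) = −Σ p·log₂ p.
  −(0.125)·log₂(0.125) = 0.3750
  −(0.023)·log₂(0.023) = 0.1252
  −(0.388)·log₂(0.388) = 0.5300
  −(0.388)·log₂(0.388) = 0.5300
  −(0.076)·log₂(0.076) = 0.2826
Sum: 0.3750 + 0.1252 + 0.5300 + 0.5300 + 0.2826 = 1.843 bits.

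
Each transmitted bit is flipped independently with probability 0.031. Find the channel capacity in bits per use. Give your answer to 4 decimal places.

0.8006 bits

Binary symmetric channel: C = 1 − h₂(ε) where h₂ is the binary entropy function.
h₂(0.031) = −0.031·log₂0.031 − 0.969·log₂0.969 = 0.1994.
C = 1 − 0.1994 = 0.8006 bits per channel use.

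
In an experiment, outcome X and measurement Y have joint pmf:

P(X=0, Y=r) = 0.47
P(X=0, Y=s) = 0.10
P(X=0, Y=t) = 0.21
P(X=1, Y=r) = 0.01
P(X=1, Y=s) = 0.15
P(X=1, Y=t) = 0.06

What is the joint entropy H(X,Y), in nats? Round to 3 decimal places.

H(X,Y) = −Σ p(x,y)·ln p(x,y) over all 6 cells.
  cell (0,r): −0.47·ln0.47 = 0.3549
  cell (0,s): −0.10·ln0.10 = 0.2303
  cell (0,t): −0.21·ln0.21 = 0.3277
  cell (1,r): −0.01·ln0.01 = 0.0461
  cell (1,s): −0.15·ln0.15 = 0.2846
  cell (1,t): −0.06·ln0.06 = 0.1688
Sum = 1.412 nats.

1.412 nats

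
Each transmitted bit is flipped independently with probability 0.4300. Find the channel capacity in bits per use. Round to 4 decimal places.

0.0142 bits

Binary symmetric channel: C = 1 − h₂(ε) where h₂ is the binary entropy function.
h₂(0.4300) = −0.4300·log₂0.4300 − 0.5700·log₂0.5700 = 0.9858.
C = 1 − 0.9858 = 0.0142 bits per channel use.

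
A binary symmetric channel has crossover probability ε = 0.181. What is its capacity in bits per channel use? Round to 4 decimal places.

Binary symmetric channel: C = 1 − h₂(ε) where h₂ is the binary entropy function.
h₂(0.181) = −0.181·log₂0.181 − 0.819·log₂0.819 = 0.6823.
C = 1 − 0.6823 = 0.3177 bits per channel use.

0.3177 bits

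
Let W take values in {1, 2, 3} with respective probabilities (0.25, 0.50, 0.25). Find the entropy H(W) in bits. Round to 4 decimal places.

1.5000 bits

H(W) = −Σ p·log₂ p.
  −(0.25)·log₂(0.25) = 0.50000
  −(0.50)·log₂(0.50) = 0.50000
  −(0.25)·log₂(0.25) = 0.50000
Sum: 0.50000 + 0.50000 + 0.50000 = 1.5000 bits.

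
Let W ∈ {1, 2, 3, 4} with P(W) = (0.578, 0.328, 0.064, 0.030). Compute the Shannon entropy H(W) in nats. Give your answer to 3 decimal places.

0.964 nats

H(W) = −Σ p·ln p.
  −(0.578)·ln(0.578) = 0.3168
  −(0.328)·ln(0.328) = 0.3656
  −(0.064)·ln(0.064) = 0.1759
  −(0.030)·ln(0.030) = 0.1052
Sum: 0.3168 + 0.3656 + 0.1759 + 0.1052 = 0.964 nats.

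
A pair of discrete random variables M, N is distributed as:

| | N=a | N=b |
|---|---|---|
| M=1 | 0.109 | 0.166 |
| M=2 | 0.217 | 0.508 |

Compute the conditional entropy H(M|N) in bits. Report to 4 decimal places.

Marginals: p(M) = (0.2750, 0.7250), p(N) = (0.3260, 0.6740).
H(M|N) = Σ p(N) · H(M|N=·).
  N=a: p=0.3260, H(M|N=a) = 0.9193
  N=b: p=0.6740, H(M|N=b) = 0.8053
Weighted sum = 0.8425 bits.

0.8425 bits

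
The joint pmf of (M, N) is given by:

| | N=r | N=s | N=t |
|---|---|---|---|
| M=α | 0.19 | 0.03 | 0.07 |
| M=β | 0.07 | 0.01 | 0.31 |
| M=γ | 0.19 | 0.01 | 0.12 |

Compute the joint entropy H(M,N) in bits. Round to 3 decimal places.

H(M,N) = −Σ p(x,y)·log₂ p(x,y) over all 9 cells.
  cell (α,r): −0.19·log₂0.19 = 0.4552
  cell (α,s): −0.03·log₂0.03 = 0.1518
  cell (α,t): −0.07·log₂0.07 = 0.2686
  cell (β,r): −0.07·log₂0.07 = 0.2686
  cell (β,s): −0.01·log₂0.01 = 0.0664
  cell (β,t): −0.31·log₂0.31 = 0.5238
  cell (γ,r): −0.19·log₂0.19 = 0.4552
  cell (γ,s): −0.01·log₂0.01 = 0.0664
  cell (γ,t): −0.12·log₂0.12 = 0.3671
Sum = 2.623 bits.

2.623 bits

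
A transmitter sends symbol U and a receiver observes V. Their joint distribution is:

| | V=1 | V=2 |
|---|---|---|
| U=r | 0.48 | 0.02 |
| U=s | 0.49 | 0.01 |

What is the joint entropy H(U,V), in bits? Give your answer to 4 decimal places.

1.1919 bits

H(U,V) = −Σ p(x,y)·log₂ p(x,y) over all 4 cells.
  cell (r,1): −0.48·log₂0.48 = 0.50827
  cell (r,2): −0.02·log₂0.02 = 0.11288
  cell (s,1): −0.49·log₂0.49 = 0.50428
  cell (s,2): −0.01·log₂0.01 = 0.06644
Sum = 1.1919 bits.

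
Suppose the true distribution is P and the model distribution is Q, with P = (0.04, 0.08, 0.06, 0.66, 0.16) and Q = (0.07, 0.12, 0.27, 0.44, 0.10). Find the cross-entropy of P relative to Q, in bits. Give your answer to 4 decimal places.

1.8247 bits

H(P,Q) = −Σ p·log₂ q.
  −0.04·log₂(0.07) = 0.15346
  −0.08·log₂(0.12) = 0.24471
  −0.06·log₂(0.27) = 0.11334
  −0.66·log₂(0.44) = 0.78172
  −0.16·log₂(0.10) = 0.53151
H(P,Q) = 1.8247 bits.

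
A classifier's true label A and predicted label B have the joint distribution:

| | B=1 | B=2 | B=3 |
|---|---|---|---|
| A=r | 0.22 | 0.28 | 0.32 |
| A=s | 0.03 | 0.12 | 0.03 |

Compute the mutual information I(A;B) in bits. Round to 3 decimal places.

Marginals: p(A) = (0.8200, 0.1800), p(B) = (0.2500, 0.4000, 0.3500).
I(A;B) = Σ p(x,y)·log₂[p(x,y)/(p(x)p(y))].
  (r,1): 0.22·log₂(1.0732) = 0.0224
  (r,2): 0.28·log₂(0.8537) = -0.0639
  (r,3): 0.32·log₂(1.1150) = 0.0502
  (s,1): 0.03·log₂(0.6667) = -0.0175
  (s,2): 0.12·log₂(1.6667) = 0.0884
  (s,3): 0.03·log₂(0.4762) = -0.0321
Sum = 0.048 bits.

0.048 bits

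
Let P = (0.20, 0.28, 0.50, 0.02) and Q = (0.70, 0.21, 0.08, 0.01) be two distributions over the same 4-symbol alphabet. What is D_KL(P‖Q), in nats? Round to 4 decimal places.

D(P‖Q) = Σ p·ln(p/q).
  0.20·ln(0.20/0.70) = -0.25055
  0.28·ln(0.28/0.21) = 0.08055
  0.50·ln(0.50/0.08) = 0.91629
  0.02·ln(0.02/0.01) = 0.01386
D(P‖Q) = 0.7602 nats.

0.7602 nats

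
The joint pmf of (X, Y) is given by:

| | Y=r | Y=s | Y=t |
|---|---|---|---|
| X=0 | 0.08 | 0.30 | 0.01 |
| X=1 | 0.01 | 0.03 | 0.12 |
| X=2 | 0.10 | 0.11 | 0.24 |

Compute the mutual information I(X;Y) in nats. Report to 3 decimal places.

0.234 nats

Marginals: p(X) = (0.3900, 0.1600, 0.4500), p(Y) = (0.1900, 0.4400, 0.3700).
I(X;Y) = Σ p(x,y)·ln[p(x,y)/(p(x)p(y))].
  (0,r): 0.08·ln(1.0796) = 0.0061
  (0,s): 0.30·ln(1.7483) = 0.1676
  (0,t): 0.01·ln(0.0693) = -0.0267
  (1,r): 0.01·ln(0.3289) = -0.0111
  (1,s): 0.03·ln(0.4261) = -0.0256
  (1,t): 0.12·ln(2.0270) = 0.0848
  (2,r): 0.10·ln(1.1696) = 0.0157
  (2,s): 0.11·ln(0.5556) = -0.0647
  (2,t): 0.24·ln(1.4414) = 0.0878
Sum = 0.234 nats.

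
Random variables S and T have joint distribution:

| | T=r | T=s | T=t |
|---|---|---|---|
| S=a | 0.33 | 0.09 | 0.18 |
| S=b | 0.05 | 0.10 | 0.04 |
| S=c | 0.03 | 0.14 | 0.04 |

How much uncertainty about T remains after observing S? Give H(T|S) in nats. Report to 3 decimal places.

Chain rule: H(T|S) = H(S,T) − H(S).
Marginals: p(S) = (0.6000, 0.1900, 0.2100), p(T) = (0.4100, 0.3300, 0.2600).
H(S,T) = 1.9092 nats; H(S) = 0.9498 nats.
H(T|S) = 1.9092 − 0.9498 = 0.959 nats.

0.959 nats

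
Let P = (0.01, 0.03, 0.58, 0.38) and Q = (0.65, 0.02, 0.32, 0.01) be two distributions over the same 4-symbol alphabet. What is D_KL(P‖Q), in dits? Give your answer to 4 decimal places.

0.7373 dits

D(P‖Q) = Σ p·log₁₀(p/q).
  0.01·log₁₀(0.01/0.65) = -0.01813
  0.03·log₁₀(0.03/0.02) = 0.00528
  0.58·log₁₀(0.58/0.32) = 0.14980
  0.38·log₁₀(0.38/0.01) = 0.60032
D(P‖Q) = 0.7373 dits.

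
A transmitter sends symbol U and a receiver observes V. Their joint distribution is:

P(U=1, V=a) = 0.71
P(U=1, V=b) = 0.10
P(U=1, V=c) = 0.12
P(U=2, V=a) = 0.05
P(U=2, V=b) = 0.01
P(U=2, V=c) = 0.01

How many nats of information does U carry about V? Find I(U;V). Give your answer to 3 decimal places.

Marginals: p(U) = (0.9300, 0.0700), p(V) = (0.7600, 0.1100, 0.1300).
I(U;V) = Σ p(x,y)·ln[p(x,y)/(p(x)p(y))].
  (1,a): 0.71·ln(1.0045) = 0.0032
  (1,b): 0.10·ln(0.9775) = -0.0023
  (1,c): 0.12·ln(0.9926) = -0.0009
  (2,a): 0.05·ln(0.9398) = -0.0031
  (2,b): 0.01·ln(1.2987) = 0.0026
  (2,c): 0.01·ln(1.0989) = 0.0009
Sum = 0.000 nats.

0.000 nats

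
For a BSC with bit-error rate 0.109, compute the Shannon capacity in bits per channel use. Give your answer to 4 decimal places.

Binary symmetric channel: C = 1 − h₂(ε) where h₂ is the binary entropy function.
h₂(0.109) = −0.109·log₂0.109 − 0.891·log₂0.891 = 0.4969.
C = 1 − 0.4969 = 0.5031 bits per channel use.

0.5031 bits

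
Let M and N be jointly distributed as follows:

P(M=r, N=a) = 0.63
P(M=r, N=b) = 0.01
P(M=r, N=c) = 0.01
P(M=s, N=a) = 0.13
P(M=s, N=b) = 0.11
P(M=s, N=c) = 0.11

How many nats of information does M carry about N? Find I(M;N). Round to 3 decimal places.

Marginals: p(M) = (0.6500, 0.3500), p(N) = (0.7600, 0.1200, 0.1200).
I(M;N) = H(M) + H(N) − H(M,N).
H(M) = 0.6474, H(N) = 0.7174, H(M,N) = 1.1340.
I(M;N) = 0.6474 + 0.7174 − 1.1340 = 0.231 nats.

0.231 nats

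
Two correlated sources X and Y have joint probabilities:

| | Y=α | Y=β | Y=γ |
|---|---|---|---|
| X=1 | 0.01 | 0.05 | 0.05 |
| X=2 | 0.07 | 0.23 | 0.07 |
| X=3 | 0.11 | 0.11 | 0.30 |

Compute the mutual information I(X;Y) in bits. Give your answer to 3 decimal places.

Marginals: p(X) = (0.1100, 0.3700, 0.5200), p(Y) = (0.1900, 0.3900, 0.4200).
I(X;Y) = H(X) + H(Y) − H(X,Y).
H(X) = 1.3716, H(Y) = 1.5107, H(X,Y) = 2.7451.
I(X;Y) = 1.3716 + 1.5107 − 2.7451 = 0.137 bits.

0.137 bits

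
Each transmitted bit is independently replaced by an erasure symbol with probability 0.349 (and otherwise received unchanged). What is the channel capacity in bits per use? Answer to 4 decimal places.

Binary erasure channel: capacity C = 1 − ε.
C = 1 − 0.349 = 0.6510 bits per channel use.

0.6510 bits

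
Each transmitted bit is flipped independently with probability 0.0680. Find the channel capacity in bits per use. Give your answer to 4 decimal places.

Binary symmetric channel: C = 1 − h₂(ε) where h₂ is the binary entropy function.
h₂(0.0680) = −0.0680·log₂0.0680 − 0.9320·log₂0.9320 = 0.3584.
C = 1 − 0.3584 = 0.6416 bits per channel use.

0.6416 bits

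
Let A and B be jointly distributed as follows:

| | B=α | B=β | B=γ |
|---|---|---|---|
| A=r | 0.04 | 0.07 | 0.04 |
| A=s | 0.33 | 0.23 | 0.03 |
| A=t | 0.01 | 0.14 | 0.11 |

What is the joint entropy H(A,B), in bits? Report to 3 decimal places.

2.621 bits

H(A,B) = −Σ p(x,y)·log₂ p(x,y) over all 9 cells.
  cell (r,α): −0.04·log₂0.04 = 0.1858
  cell (r,β): −0.07·log₂0.07 = 0.2686
  cell (r,γ): −0.04·log₂0.04 = 0.1858
  cell (s,α): −0.33·log₂0.33 = 0.5278
  cell (s,β): −0.23·log₂0.23 = 0.4877
  cell (s,γ): −0.03·log₂0.03 = 0.1518
  cell (t,α): −0.01·log₂0.01 = 0.0664
  cell (t,β): −0.14·log₂0.14 = 0.3971
  cell (t,γ): −0.11·log₂0.11 = 0.3503
Sum = 2.621 bits.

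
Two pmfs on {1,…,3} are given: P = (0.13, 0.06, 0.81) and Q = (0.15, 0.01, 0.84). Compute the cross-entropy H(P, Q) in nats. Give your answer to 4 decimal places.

H(P,Q) = −Σ p·ln q.
  −0.13·ln(0.15) = 0.24663
  −0.06·ln(0.01) = 0.27631
  −0.81·ln(0.84) = 0.14123
H(P,Q) = 0.6642 nats.

0.6642 nats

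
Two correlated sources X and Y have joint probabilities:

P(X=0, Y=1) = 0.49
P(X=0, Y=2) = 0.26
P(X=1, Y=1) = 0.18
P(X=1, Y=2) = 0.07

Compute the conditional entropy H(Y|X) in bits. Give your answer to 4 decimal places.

Marginals: p(X) = (0.7500, 0.2500), p(Y) = (0.6700, 0.3300).
H(Y|X) = Σ p(X) · H(Y|X=·).
  X=0: p=0.7500, H(Y|X=0) = 0.9311
  X=1: p=0.2500, H(Y|X=1) = 0.8555
Weighted sum = 0.9122 bits.

0.9122 bits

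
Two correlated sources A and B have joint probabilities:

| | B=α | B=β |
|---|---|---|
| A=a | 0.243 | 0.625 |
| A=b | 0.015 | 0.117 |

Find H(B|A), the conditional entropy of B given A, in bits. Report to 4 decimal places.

Marginals: p(A) = (0.8680, 0.1320), p(B) = (0.2580, 0.7420).
H(B|A) = Σ p(A) · H(B|A=·).
  A=a: p=0.8680, H(B|A=a) = 0.8554
  A=b: p=0.1320, H(B|A=b) = 0.5108
Weighted sum = 0.8099 bits.

0.8099 bits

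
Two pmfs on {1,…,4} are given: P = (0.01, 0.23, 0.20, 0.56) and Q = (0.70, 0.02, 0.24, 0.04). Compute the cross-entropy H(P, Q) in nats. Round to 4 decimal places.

2.9913 nats

H(P,Q) = −Σ p·ln q.
  −0.01·ln(0.70) = 0.00357
  −0.23·ln(0.02) = 0.89977
  −0.20·ln(0.24) = 0.28542
  −0.56·ln(0.04) = 1.80257
H(P,Q) = 2.9913 nats.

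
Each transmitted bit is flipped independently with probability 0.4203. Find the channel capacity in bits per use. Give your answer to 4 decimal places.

Binary symmetric channel: C = 1 − h₂(ε) where h₂ is the binary entropy function.
h₂(0.4203) = −0.4203·log₂0.4203 − 0.5797·log₂0.5797 = 0.9816.
C = 1 − 0.9816 = 0.0184 bits per channel use.

0.0184 bits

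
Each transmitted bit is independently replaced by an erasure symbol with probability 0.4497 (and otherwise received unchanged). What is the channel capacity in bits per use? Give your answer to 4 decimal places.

Binary erasure channel: capacity C = 1 − ε.
C = 1 − 0.4497 = 0.5503 bits per channel use.

0.5503 bits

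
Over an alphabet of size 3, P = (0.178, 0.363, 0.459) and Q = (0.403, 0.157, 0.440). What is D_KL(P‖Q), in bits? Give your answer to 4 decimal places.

D(P‖Q) = Σ p·log₂(p/q).
  0.178·log₂(0.178/0.403) = -0.20984
  0.363·log₂(0.363/0.157) = 0.43894
  0.459·log₂(0.459/0.440) = 0.02799
D(P‖Q) = 0.2571 bits.

0.2571 bits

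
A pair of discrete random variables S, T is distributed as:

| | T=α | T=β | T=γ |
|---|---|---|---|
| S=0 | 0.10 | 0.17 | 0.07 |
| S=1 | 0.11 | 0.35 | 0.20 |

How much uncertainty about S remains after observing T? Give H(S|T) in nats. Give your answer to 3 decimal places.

0.628 nats

Chain rule: H(S|T) = H(S,T) − H(T).
Marginals: p(S) = (0.3400, 0.6600), p(T) = (0.2100, 0.5200, 0.2700).
H(S,T) = 1.6498 nats; H(T) = 1.0213 nats.
H(S|T) = 1.6498 − 1.0213 = 0.628 nats.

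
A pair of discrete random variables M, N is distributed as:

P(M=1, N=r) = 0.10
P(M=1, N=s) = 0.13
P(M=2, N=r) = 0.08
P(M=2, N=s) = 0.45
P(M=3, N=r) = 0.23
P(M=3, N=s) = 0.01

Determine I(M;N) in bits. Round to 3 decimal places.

0.365 bits

Marginals: p(M) = (0.2300, 0.5300, 0.2400), p(N) = (0.4100, 0.5900).
I(M;N) = Σ p(x,y)·log₂[p(x,y)/(p(x)p(y))].
  (1,r): 0.10·log₂(1.0604) = 0.0085
  (1,s): 0.13·log₂(0.9580) = -0.0080
  (2,r): 0.08·log₂(0.3682) = -0.1153
  (2,s): 0.45·log₂(1.4391) = 0.2363
  (3,r): 0.23·log₂(2.3374) = 0.2817
  (3,s): 0.01·log₂(0.0706) = -0.0382
Sum = 0.365 bits.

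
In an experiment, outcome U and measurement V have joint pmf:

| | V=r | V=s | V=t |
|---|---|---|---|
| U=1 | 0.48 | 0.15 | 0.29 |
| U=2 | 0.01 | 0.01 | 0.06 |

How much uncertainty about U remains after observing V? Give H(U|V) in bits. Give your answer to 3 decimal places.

0.356 bits

Chain rule: H(U|V) = H(U,V) − H(V).
Marginals: p(U) = (0.9200, 0.0800), p(V) = (0.4900, 0.1600, 0.3500).
H(U,V) = 1.8131 bits; H(V) = 1.4574 bits.
H(U|V) = 1.8131 − 1.4574 = 0.356 bits.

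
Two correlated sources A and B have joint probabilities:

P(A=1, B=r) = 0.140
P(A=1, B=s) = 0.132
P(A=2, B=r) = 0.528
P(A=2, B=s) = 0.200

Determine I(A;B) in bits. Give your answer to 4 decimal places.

0.0277 bits

Marginals: p(A) = (0.2720, 0.7280), p(B) = (0.6680, 0.3320).
I(A;B) = H(A) + H(B) − H(A,B).
H(A) = 0.8443, H(B) = 0.9170, H(A,B) = 1.7336.
I(A;B) = 0.8443 + 0.9170 − 1.7336 = 0.0277 bits.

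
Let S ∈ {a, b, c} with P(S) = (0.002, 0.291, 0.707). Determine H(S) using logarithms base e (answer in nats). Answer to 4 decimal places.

H(S) = −Σ p·ln p.
  −(0.002)·ln(0.002) = 0.01243
  −(0.291)·ln(0.291) = 0.35922
  −(0.707)·ln(0.707) = 0.24513
Sum: 0.01243 + 0.35922 + 0.24513 = 0.6168 nats.

0.6168 nats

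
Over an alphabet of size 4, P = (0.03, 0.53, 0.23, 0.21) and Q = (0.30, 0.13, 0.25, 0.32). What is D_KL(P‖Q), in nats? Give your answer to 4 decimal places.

0.5681 nats

D(P‖Q) = Σ p·ln(p/q).
  0.03·ln(0.03/0.30) = -0.06908
  0.53·ln(0.53/0.13) = 0.74483
  0.23·ln(0.23/0.25) = -0.01918
  0.21·ln(0.21/0.32) = -0.08845
D(P‖Q) = 0.5681 nats.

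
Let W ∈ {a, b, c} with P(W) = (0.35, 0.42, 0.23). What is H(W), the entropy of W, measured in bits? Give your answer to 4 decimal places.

H(W) = −Σ p·log₂ p.
  −(0.35)·log₂(0.35) = 0.53010
  −(0.42)·log₂(0.42) = 0.52565
  −(0.23)·log₂(0.23) = 0.48767
Sum: 0.53010 + 0.52565 + 0.48767 = 1.5434 bits.

1.5434 bits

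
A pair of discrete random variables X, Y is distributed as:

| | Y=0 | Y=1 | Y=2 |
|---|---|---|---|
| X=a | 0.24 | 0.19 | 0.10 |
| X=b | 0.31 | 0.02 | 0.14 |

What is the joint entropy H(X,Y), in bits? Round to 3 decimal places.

2.315 bits

H(X,Y) = −Σ p(x,y)·log₂ p(x,y) over all 6 cells.
  cell (a,0): −0.24·log₂0.24 = 0.4941
  cell (a,1): −0.19·log₂0.19 = 0.4552
  cell (a,2): −0.10·log₂0.10 = 0.3322
  cell (b,0): −0.31·log₂0.31 = 0.5238
  cell (b,1): −0.02·log₂0.02 = 0.1129
  cell (b,2): −0.14·log₂0.14 = 0.3971
Sum = 2.315 bits.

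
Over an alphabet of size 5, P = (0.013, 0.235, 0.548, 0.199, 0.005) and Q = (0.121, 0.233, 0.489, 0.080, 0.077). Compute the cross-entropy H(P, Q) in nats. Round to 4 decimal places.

1.2773 nats

H(P,Q) = −Σ p·ln q.
  −0.013·ln(0.121) = 0.02746
  −0.235·ln(0.233) = 0.34233
  −0.548·ln(0.489) = 0.39204
  −0.199·ln(0.080) = 0.50262
  −0.005·ln(0.077) = 0.01282
H(P,Q) = 1.2773 nats.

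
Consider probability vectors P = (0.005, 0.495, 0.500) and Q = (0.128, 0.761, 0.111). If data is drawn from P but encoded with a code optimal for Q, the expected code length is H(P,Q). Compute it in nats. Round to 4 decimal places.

1.2446 nats

H(P,Q) = −Σ p·ln q.
  −0.005·ln(0.128) = 0.01028
  −0.495·ln(0.761) = 0.13520
  −0.500·ln(0.111) = 1.09911
H(P,Q) = 1.2446 nats.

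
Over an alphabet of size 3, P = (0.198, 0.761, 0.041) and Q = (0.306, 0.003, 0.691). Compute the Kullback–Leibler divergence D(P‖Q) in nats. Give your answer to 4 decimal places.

4.0109 nats

D(P‖Q) = Σ p·ln(p/q).
  0.198·ln(0.198/0.306) = -0.08619
  0.761·ln(0.761/0.003) = 4.21291
  0.041·ln(0.041/0.691) = -0.11581
D(P‖Q) = 4.0109 nats.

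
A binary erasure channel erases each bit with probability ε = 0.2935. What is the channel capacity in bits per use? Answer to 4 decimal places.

0.7065 bits

Binary erasure channel: capacity C = 1 − ε.
C = 1 − 0.2935 = 0.7065 bits per channel use.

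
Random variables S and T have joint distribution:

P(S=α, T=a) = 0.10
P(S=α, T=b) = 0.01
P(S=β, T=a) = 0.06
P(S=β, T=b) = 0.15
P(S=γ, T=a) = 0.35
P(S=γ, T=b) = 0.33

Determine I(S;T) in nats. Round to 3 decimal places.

Marginals: p(S) = (0.1100, 0.2100, 0.6800), p(T) = (0.5100, 0.4900).
I(S;T) = Σ p(x,y)·ln[p(x,y)/(p(x)p(y))].
  (α,a): 0.10·ln(1.7825) = 0.0578
  (α,b): 0.01·ln(0.1855) = -0.0168
  (β,a): 0.06·ln(0.5602) = -0.0348
  (β,b): 0.15·ln(1.4577) = 0.0565
  (γ,a): 0.35·ln(1.0092) = 0.0032
  (γ,b): 0.33·ln(0.9904) = -0.0032
Sum = 0.063 nats.

0.063 nats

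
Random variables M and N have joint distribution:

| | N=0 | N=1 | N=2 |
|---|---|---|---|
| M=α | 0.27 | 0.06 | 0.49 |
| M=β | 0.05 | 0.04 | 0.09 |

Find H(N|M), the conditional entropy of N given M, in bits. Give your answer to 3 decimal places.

Marginals: p(M) = (0.8200, 0.1800), p(N) = (0.3200, 0.1000, 0.5800).
H(N|M) = Σ p(M) · H(N|M=·).
  M=α: p=0.8200, H(N|M=α) = 1.2476
  M=β: p=0.1800, H(N|M=β) = 1.4955
Weighted sum = 1.292 bits.

1.292 bits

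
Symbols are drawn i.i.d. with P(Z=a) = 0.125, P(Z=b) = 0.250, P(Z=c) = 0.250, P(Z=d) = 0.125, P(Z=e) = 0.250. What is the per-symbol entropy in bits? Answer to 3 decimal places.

2.250 bits

H(Z) = −Σ p·log₂ p.
  −(0.125)·log₂(0.125) = 0.3750
  −(0.250)·log₂(0.250) = 0.5000
  −(0.250)·log₂(0.250) = 0.5000
  −(0.125)·log₂(0.125) = 0.3750
  −(0.250)·log₂(0.250) = 0.5000
Sum: 0.3750 + 0.5000 + 0.5000 + 0.3750 + 0.5000 = 2.250 bits.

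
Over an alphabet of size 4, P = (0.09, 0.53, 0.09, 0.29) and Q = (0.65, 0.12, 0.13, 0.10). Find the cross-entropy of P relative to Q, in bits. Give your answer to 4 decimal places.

2.9054 bits

H(P,Q) = −Σ p·log₂ q.
  −0.09·log₂(0.65) = 0.05593
  −0.53·log₂(0.12) = 1.62121
  −0.09·log₂(0.13) = 0.26491
  −0.29·log₂(0.10) = 0.96336
H(P,Q) = 2.9054 bits.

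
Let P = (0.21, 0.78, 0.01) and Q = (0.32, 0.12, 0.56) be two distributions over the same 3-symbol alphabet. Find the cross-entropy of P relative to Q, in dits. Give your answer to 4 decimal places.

H(P,Q) = −Σ p·log₁₀ q.
  −0.21·log₁₀(0.32) = 0.10392
  −0.78·log₁₀(0.12) = 0.71824
  −0.01·log₁₀(0.56) = 0.00252
H(P,Q) = 0.8247 dits.

0.8247 dits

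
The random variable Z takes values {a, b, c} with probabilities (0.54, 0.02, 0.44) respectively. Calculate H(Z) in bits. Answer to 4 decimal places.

1.1141 bits

H(Z) = −Σ p·log₂ p.
  −(0.54)·log₂(0.54) = 0.48004
  −(0.02)·log₂(0.02) = 0.11288
  −(0.44)·log₂(0.44) = 0.52115
Sum: 0.48004 + 0.11288 + 0.52115 = 1.1141 bits.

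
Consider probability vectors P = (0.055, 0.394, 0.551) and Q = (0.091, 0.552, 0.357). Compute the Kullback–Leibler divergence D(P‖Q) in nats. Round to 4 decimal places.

0.0786 nats

D(P‖Q) = Σ p·ln(p/q).
  0.055·ln(0.055/0.091) = -0.02769
  0.394·ln(0.394/0.552) = -0.13286
  0.551·ln(0.551/0.357) = 0.23913
D(P‖Q) = 0.0786 nats.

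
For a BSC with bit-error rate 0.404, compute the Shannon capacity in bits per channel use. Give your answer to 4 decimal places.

0.0268 bits

Binary symmetric channel: C = 1 − h₂(ε) where h₂ is the binary entropy function.
h₂(0.404) = −0.404·log₂0.404 − 0.596·log₂0.596 = 0.9732.
C = 1 − 0.9732 = 0.0268 bits per channel use.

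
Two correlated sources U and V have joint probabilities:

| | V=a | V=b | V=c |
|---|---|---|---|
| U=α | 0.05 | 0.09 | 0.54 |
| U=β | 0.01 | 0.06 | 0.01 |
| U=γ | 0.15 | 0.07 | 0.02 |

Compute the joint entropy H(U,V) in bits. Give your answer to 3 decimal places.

2.177 bits

H(U,V) = −Σ p(x,y)·log₂ p(x,y) over all 9 cells.
  cell (α,a): −0.05·log₂0.05 = 0.2161
  cell (α,b): −0.09·log₂0.09 = 0.3127
  cell (α,c): −0.54·log₂0.54 = 0.4800
  cell (β,a): −0.01·log₂0.01 = 0.0664
  cell (β,b): −0.06·log₂0.06 = 0.2435
  cell (β,c): −0.01·log₂0.01 = 0.0664
  cell (γ,a): −0.15·log₂0.15 = 0.4105
  cell (γ,b): −0.07·log₂0.07 = 0.2686
  cell (γ,c): −0.02·log₂0.02 = 0.1129
Sum = 2.177 bits.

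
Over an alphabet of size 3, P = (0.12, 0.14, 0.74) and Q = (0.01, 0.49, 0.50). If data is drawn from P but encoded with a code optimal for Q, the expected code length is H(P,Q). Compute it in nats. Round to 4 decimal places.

H(P,Q) = −Σ p·ln q.
  −0.12·ln(0.01) = 0.55262
  −0.14·ln(0.49) = 0.09987
  −0.74·ln(0.50) = 0.51293
H(P,Q) = 1.1654 nats.

1.1654 nats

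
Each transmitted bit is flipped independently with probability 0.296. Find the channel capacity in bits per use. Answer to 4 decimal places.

Binary symmetric channel: C = 1 − h₂(ε) where h₂ is the binary entropy function.
h₂(0.296) = −0.296·log₂0.296 − 0.704·log₂0.704 = 0.8763.
C = 1 − 0.8763 = 0.1237 bits per channel use.

0.1237 bits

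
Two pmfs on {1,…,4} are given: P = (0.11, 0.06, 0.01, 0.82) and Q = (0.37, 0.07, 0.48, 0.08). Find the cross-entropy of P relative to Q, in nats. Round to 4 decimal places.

H(P,Q) = −Σ p·ln q.
  −0.11·ln(0.37) = 0.10937
  −0.06·ln(0.07) = 0.15956
  −0.01·ln(0.48) = 0.00734
  −0.82·ln(0.08) = 2.07110
H(P,Q) = 2.3474 nats.

2.3474 nats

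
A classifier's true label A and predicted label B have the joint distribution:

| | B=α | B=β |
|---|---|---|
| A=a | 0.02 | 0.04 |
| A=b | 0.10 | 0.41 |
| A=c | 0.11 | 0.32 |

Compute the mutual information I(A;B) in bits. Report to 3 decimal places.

Marginals: p(A) = (0.0600, 0.5100, 0.4300), p(B) = (0.2300, 0.7700).
I(A;B) = H(A) + H(B) − H(A,B).
H(A) = 1.2625, H(B) = 0.7780, H(A,B) = 2.0345.
I(A;B) = 1.2625 + 0.7780 − 2.0345 = 0.006 bits.

0.006 bits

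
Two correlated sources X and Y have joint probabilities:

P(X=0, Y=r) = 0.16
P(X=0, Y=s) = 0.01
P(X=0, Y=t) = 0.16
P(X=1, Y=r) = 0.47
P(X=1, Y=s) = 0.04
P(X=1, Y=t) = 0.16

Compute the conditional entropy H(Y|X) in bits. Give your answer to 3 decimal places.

1.118 bits

Chain rule: H(Y|X) = H(X,Y) − H(X).
Marginals: p(X) = (0.3300, 0.6700), p(Y) = (0.6300, 0.0500, 0.3200).
H(X,Y) = 2.0332 bits; H(X) = 0.9149 bits.
H(Y|X) = 2.0332 − 0.9149 = 1.118 bits.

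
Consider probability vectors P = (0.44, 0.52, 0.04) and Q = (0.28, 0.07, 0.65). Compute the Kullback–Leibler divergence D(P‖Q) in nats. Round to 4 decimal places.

D(P‖Q) = Σ p·ln(p/q).
  0.44·ln(0.44/0.28) = 0.19887
  0.52·ln(0.52/0.07) = 1.04277
  0.04·ln(0.04/0.65) = -0.11152
D(P‖Q) = 1.1301 nats.

1.1301 nats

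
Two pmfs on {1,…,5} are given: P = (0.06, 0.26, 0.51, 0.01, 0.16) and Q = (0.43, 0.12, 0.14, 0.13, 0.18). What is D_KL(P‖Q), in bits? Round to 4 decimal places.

D(P‖Q) = Σ p·log₂(p/q).
  0.06·log₂(0.06/0.43) = -0.17048
  0.26·log₂(0.26/0.12) = 0.29002
  0.51·log₂(0.51/0.14) = 0.95119
  0.01·log₂(0.01/0.13) = -0.03700
  0.16·log₂(0.16/0.18) = -0.02719
D(P‖Q) = 1.0065 bits.

1.0065 bits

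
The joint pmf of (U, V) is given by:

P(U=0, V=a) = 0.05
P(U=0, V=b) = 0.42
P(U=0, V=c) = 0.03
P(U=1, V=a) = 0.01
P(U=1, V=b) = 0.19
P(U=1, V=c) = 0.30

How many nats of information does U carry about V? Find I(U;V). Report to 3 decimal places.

0.187 nats

Marginals: p(U) = (0.5000, 0.5000), p(V) = (0.0600, 0.6100, 0.3300).
I(U;V) = H(U) + H(V) − H(U,V).
H(U) = 0.6931, H(V) = 0.8362, H(U,V) = 1.3421.
I(U;V) = 0.6931 + 0.8362 − 1.3421 = 0.187 nats.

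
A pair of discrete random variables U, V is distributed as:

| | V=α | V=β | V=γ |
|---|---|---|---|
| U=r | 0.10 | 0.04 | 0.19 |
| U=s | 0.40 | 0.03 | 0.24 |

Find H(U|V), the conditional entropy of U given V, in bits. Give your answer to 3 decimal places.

0.856 bits

Chain rule: H(U|V) = H(U,V) − H(V).
Marginals: p(U) = (0.3300, 0.6700), p(V) = (0.5000, 0.0700, 0.4300).
H(U,V) = 2.1478 bits; H(V) = 1.2921 bits.
H(U|V) = 2.1478 − 1.2921 = 0.856 bits.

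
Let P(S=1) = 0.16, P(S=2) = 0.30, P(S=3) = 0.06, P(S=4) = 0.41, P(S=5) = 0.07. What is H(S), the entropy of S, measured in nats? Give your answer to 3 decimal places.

H(S) = −Σ p·ln p.
  −(0.16)·ln(0.16) = 0.2932
  −(0.30)·ln(0.30) = 0.3612
  −(0.06)·ln(0.06) = 0.1688
  −(0.41)·ln(0.41) = 0.3656
  −(0.07)·ln(0.07) = 0.1861
Sum: 0.2932 + 0.3612 + 0.1688 + 0.3656 + 0.1861 = 1.375 nats.

1.375 nats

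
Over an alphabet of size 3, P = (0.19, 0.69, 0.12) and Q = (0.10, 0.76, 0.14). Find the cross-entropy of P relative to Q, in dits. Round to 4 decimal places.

0.3747 dits

H(P,Q) = −Σ p·log₁₀ q.
  −0.19·log₁₀(0.10) = 0.19000
  −0.69·log₁₀(0.76) = 0.08224
  −0.12·log₁₀(0.14) = 0.10246
H(P,Q) = 0.3747 dits.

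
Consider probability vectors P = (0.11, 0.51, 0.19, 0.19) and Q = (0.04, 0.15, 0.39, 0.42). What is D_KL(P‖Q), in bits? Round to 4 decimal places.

0.6464 bits

D(P‖Q) = Σ p·log₂(p/q).
  0.11·log₂(0.11/0.04) = 0.16054
  0.51·log₂(0.51/0.15) = 0.90042
  0.19·log₂(0.19/0.39) = -0.19712
  0.19·log₂(0.19/0.42) = -0.21743
D(P‖Q) = 0.6464 bits.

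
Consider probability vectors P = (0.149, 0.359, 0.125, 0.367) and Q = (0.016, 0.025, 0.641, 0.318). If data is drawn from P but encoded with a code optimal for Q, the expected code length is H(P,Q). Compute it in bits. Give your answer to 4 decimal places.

3.4863 bits

H(P,Q) = −Σ p·log₂ q.
  −0.149·log₂(0.016) = 0.88890
  −0.359·log₂(0.025) = 1.91057
  −0.125·log₂(0.641) = 0.08020
  −0.367·log₂(0.318) = 0.60661
H(P,Q) = 3.4863 bits.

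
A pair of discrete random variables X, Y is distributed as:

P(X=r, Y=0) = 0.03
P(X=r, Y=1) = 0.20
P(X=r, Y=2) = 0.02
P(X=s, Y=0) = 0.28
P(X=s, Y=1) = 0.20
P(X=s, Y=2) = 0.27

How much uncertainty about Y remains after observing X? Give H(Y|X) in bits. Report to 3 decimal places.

Chain rule: H(Y|X) = H(X,Y) − H(X).
Marginals: p(X) = (0.2500, 0.7500), p(Y) = (0.3100, 0.4000, 0.2900).
H(X,Y) = 2.2177 bits; H(X) = 0.8113 bits.
H(Y|X) = 2.2177 − 0.8113 = 1.406 bits.

1.406 bits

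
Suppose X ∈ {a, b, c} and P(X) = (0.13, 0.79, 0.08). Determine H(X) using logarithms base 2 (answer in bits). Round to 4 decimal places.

0.9428 bits

H(X) = −Σ p·log₂ p.
  −(0.13)·log₂(0.13) = 0.38264
  −(0.79)·log₂(0.79) = 0.26866
  −(0.08)·log₂(0.08) = 0.29151
Sum: 0.38264 + 0.26866 + 0.29151 = 0.9428 bits.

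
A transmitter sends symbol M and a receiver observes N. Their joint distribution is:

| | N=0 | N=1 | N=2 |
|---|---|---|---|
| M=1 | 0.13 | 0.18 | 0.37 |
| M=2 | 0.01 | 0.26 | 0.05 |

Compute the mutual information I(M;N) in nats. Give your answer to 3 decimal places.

Marginals: p(M) = (0.6800, 0.3200), p(N) = (0.1400, 0.4400, 0.4200).
I(M;N) = H(M) + H(N) − H(M,N).
H(M) = 0.6269, H(N) = 1.0008, H(M,N) = 1.4878.
I(M;N) = 0.6269 + 1.0008 − 1.4878 = 0.140 nats.

0.140 nats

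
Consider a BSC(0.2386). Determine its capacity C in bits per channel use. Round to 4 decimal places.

0.2073 bits

Binary symmetric channel: C = 1 − h₂(ε) where h₂ is the binary entropy function.
h₂(0.2386) = −0.2386·log₂0.2386 − 0.7614·log₂0.7614 = 0.7927.
C = 1 − 0.7927 = 0.2073 bits per channel use.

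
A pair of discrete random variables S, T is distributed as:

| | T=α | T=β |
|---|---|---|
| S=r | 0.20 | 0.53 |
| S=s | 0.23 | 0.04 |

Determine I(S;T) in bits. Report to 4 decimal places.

0.2040 bits

Marginals: p(S) = (0.7300, 0.2700), p(T) = (0.4300, 0.5700).
I(S;T) = H(S) + H(T) − H(S,T).
H(S) = 0.8415, H(T) = 0.9858, H(S,T) = 1.6233.
I(S;T) = 0.8415 + 0.9858 − 1.6233 = 0.2040 bits.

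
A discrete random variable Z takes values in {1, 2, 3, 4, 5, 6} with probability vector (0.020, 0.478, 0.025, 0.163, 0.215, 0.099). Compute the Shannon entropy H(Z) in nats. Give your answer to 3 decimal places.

1.378 nats

H(Z) = −Σ p·ln p.
  −(0.020)·ln(0.020) = 0.0782
  −(0.478)·ln(0.478) = 0.3528
  −(0.025)·ln(0.025) = 0.0922
  −(0.163)·ln(0.163) = 0.2957
  −(0.215)·ln(0.215) = 0.3305
  −(0.099)·ln(0.099) = 0.2290
Sum: 0.0782 + 0.3528 + 0.0922 + 0.2957 + 0.3305 + 0.2290 = 1.378 nats.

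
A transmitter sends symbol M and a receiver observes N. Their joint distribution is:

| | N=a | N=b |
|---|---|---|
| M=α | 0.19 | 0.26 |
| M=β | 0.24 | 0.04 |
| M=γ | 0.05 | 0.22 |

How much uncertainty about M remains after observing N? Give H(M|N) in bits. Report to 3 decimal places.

Chain rule: H(M|N) = H(M,N) − H(N).
Marginals: p(M) = (0.4500, 0.2800, 0.2700), p(N) = (0.4800, 0.5200).
H(M,N) = 2.3371 bits; H(N) = 0.9988 bits.
H(M|N) = 2.3371 − 0.9988 = 1.338 bits.

1.338 bits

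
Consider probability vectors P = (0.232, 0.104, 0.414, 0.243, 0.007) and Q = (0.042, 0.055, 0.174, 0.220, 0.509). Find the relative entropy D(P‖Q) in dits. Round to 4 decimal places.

0.3543 dits

D(P‖Q) = Σ p·log₁₀(p/q).
  0.232·log₁₀(0.232/0.042) = 0.17220
  0.104·log₁₀(0.104/0.055) = 0.02877
  0.414·log₁₀(0.414/0.174) = 0.15585
  0.243·log₁₀(0.243/0.220) = 0.01049
  0.007·log₁₀(0.007/0.509) = -0.01303
D(P‖Q) = 0.3543 dits.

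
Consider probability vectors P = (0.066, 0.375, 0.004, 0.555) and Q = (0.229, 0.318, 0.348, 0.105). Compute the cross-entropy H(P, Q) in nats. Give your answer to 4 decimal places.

H(P,Q) = −Σ p·ln q.
  −0.066·ln(0.229) = 0.09729
  −0.375·ln(0.318) = 0.42964
  −0.004·ln(0.348) = 0.00422
  −0.555·ln(0.105) = 1.25086
H(P,Q) = 1.7820 nats.

1.7820 nats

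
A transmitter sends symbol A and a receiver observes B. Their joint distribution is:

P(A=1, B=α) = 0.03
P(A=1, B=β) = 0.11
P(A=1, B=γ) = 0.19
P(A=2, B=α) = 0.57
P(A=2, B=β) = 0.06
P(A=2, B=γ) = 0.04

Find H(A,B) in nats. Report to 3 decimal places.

H(A,B) = −Σ p(x,y)·ln p(x,y) over all 6 cells.
  cell (1,α): −0.03·ln0.03 = 0.1052
  cell (1,β): −0.11·ln0.11 = 0.2428
  cell (1,γ): −0.19·ln0.19 = 0.3155
  cell (2,α): −0.57·ln0.57 = 0.3204
  cell (2,β): −0.06·ln0.06 = 0.1688
  cell (2,γ): −0.04·ln0.04 = 0.1288
Sum = 1.282 nats.

1.282 nats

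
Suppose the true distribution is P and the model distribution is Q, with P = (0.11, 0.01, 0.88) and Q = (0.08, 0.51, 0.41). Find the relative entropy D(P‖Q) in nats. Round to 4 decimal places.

0.6678 nats

D(P‖Q) = Σ p·ln(p/q).
  0.11·ln(0.11/0.08) = 0.03503
  0.01·ln(0.01/0.51) = -0.03932
  0.88·ln(0.88/0.41) = 0.67211
D(P‖Q) = 0.6678 nats.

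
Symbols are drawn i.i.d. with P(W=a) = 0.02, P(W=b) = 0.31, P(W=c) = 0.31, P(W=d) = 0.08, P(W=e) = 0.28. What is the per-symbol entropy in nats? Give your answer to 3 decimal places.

1.363 nats

H(W) = −Σ p·ln p.
  −(0.02)·ln(0.02) = 0.0782
  −(0.31)·ln(0.31) = 0.3631
  −(0.31)·ln(0.31) = 0.3631
  −(0.08)·ln(0.08) = 0.2021
  −(0.28)·ln(0.28) = 0.3564
Sum: 0.0782 + 0.3631 + 0.3631 + 0.2021 + 0.3564 = 1.363 nats.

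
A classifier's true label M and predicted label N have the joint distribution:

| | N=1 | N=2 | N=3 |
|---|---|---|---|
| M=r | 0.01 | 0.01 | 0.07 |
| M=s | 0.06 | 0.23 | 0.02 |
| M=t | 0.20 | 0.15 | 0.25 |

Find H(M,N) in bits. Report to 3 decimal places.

2.620 bits

H(M,N) = −Σ p(x,y)·log₂ p(x,y) over all 9 cells.
  cell (r,1): −0.01·log₂0.01 = 0.0664
  cell (r,2): −0.01·log₂0.01 = 0.0664
  cell (r,3): −0.07·log₂0.07 = 0.2686
  cell (s,1): −0.06·log₂0.06 = 0.2435
  cell (s,2): −0.23·log₂0.23 = 0.4877
  cell (s,3): −0.02·log₂0.02 = 0.1129
  cell (t,1): −0.20·log₂0.20 = 0.4644
  cell (t,2): −0.15·log₂0.15 = 0.4105
  cell (t,3): −0.25·log₂0.25 = 0.5000
Sum = 2.620 bits.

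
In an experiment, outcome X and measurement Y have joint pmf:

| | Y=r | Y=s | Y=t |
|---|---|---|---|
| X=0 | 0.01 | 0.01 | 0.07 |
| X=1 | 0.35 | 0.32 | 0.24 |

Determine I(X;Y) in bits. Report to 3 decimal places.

Marginals: p(X) = (0.0900, 0.9100), p(Y) = (0.3600, 0.3300, 0.3100).
I(X;Y) = H(X) + H(Y) − H(X,Y).
H(X) = 0.4365, H(Y) = 1.5822, H(X,Y) = 1.9517.
I(X;Y) = 0.4365 + 1.5822 − 1.9517 = 0.067 bits.

0.067 bits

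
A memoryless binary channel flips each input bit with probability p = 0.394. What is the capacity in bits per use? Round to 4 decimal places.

Binary symmetric channel: C = 1 − h₂(ε) where h₂ is the binary entropy function.
h₂(0.394) = −0.394·log₂0.394 − 0.606·log₂0.606 = 0.9673.
C = 1 − 0.9673 = 0.0327 bits per channel use.

0.0327 bits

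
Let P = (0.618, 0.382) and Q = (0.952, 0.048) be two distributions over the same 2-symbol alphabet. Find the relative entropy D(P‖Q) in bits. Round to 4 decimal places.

0.7579 bits

D(P‖Q) = Σ p·log₂(p/q).
  0.618·log₂(0.618/0.952) = -0.38523
  0.382·log₂(0.382/0.048) = 1.14312
D(P‖Q) = 0.7579 bits.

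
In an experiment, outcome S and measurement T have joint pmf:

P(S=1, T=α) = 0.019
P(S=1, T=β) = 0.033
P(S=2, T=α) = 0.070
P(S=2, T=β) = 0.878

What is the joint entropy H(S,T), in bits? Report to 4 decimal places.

H(S,T) = −Σ p(x,y)·log₂ p(x,y) over all 4 cells.
  cell (1,α): −0.019·log₂0.019 = 0.10864
  cell (1,β): −0.033·log₂0.033 = 0.16241
  cell (2,α): −0.070·log₂0.070 = 0.26856
  cell (2,β): −0.878·log₂0.878 = 0.16481
Sum = 0.7044 bits.

0.7044 bits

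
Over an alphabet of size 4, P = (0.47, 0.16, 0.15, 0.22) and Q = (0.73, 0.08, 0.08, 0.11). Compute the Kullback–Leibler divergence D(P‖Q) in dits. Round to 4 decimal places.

0.0655 dits

D(P‖Q) = Σ p·log₁₀(p/q).
  0.47·log₁₀(0.47/0.73) = -0.08988
  0.16·log₁₀(0.16/0.08) = 0.04816
  0.15·log₁₀(0.15/0.08) = 0.04095
  0.22·log₁₀(0.22/0.11) = 0.06623
D(P‖Q) = 0.0655 dits.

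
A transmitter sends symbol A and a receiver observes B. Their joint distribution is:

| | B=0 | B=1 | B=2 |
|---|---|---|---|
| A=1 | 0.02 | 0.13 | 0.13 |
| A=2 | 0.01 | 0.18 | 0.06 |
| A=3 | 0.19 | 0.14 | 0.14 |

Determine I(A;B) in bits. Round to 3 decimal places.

Marginals: p(A) = (0.2800, 0.2500, 0.4700), p(B) = (0.2200, 0.4500, 0.3300).
I(A;B) = Σ p(x,y)·log₂[p(x,y)/(p(x)p(y))].
  (1,0): 0.02·log₂(0.3247) = -0.0325
  (1,1): 0.13·log₂(1.0317) = 0.0059
  (1,2): 0.13·log₂(1.4069) = 0.0640
  (2,0): 0.01·log₂(0.1818) = -0.0246
  (2,1): 0.18·log₂(1.6000) = 0.1221
  (2,2): 0.06·log₂(0.7273) = -0.0276
  (3,0): 0.19·log₂(1.8375) = 0.1668
  (3,1): 0.14·log₂(0.6619) = -0.0833
  (3,2): 0.14·log₂(0.9026) = -0.0207
Sum = 0.170 bits.

0.170 bits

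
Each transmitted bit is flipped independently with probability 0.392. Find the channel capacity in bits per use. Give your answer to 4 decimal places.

Binary symmetric channel: C = 1 − h₂(ε) where h₂ is the binary entropy function.
h₂(0.392) = −0.392·log₂0.392 − 0.608·log₂0.608 = 0.9661.
C = 1 − 0.9661 = 0.0339 bits per channel use.

0.0339 bits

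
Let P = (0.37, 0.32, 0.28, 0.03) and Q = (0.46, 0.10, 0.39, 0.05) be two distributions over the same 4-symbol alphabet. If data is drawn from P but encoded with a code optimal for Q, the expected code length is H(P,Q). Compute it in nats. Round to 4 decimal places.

H(P,Q) = −Σ p·ln q.
  −0.37·ln(0.46) = 0.28732
  −0.32·ln(0.10) = 0.73683
  −0.28·ln(0.39) = 0.26365
  −0.03·ln(0.05) = 0.08987
H(P,Q) = 1.3777 nats.

1.3777 nats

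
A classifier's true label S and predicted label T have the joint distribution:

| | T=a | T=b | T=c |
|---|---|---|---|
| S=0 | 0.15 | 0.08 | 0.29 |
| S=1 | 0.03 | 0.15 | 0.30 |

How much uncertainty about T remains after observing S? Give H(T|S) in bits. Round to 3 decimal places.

1.305 bits

Chain rule: H(T|S) = H(S,T) − H(S).
Marginals: p(S) = (0.5200, 0.4800), p(T) = (0.1800, 0.2300, 0.5900).
H(S,T) = 2.3034 bits; H(S) = 0.9988 bits.
H(T|S) = 2.3034 − 0.9988 = 1.305 bits.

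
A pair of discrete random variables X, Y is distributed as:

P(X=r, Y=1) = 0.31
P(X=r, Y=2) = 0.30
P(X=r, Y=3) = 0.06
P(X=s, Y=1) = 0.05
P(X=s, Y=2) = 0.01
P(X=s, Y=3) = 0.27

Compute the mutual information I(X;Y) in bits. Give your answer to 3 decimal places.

0.416 bits

Marginals: p(X) = (0.6700, 0.3300), p(Y) = (0.3600, 0.3100, 0.3300).
I(X;Y) = Σ p(x,y)·log₂[p(x,y)/(p(x)p(y))].
  (r,1): 0.31·log₂(1.2852) = 0.1122
  (r,2): 0.30·log₂(1.4444) = 0.1591
  (r,3): 0.06·log₂(0.2714) = -0.1129
  (s,1): 0.05·log₂(0.4209) = -0.0624
  (s,2): 0.01·log₂(0.0978) = -0.0335
  (s,3): 0.27·log₂(2.4793) = 0.3537
Sum = 0.416 bits.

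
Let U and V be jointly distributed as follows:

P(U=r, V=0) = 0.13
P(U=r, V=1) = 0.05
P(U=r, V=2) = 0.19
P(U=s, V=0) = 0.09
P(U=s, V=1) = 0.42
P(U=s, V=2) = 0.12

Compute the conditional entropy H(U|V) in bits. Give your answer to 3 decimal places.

0.743 bits

Chain rule: H(U|V) = H(U,V) − H(V).
Marginals: p(U) = (0.3700, 0.6300), p(V) = (0.2200, 0.4700, 0.3100).
H(U,V) = 2.2593 bits; H(V) = 1.5163 bits.
H(U|V) = 2.2593 − 1.5163 = 0.743 bits.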